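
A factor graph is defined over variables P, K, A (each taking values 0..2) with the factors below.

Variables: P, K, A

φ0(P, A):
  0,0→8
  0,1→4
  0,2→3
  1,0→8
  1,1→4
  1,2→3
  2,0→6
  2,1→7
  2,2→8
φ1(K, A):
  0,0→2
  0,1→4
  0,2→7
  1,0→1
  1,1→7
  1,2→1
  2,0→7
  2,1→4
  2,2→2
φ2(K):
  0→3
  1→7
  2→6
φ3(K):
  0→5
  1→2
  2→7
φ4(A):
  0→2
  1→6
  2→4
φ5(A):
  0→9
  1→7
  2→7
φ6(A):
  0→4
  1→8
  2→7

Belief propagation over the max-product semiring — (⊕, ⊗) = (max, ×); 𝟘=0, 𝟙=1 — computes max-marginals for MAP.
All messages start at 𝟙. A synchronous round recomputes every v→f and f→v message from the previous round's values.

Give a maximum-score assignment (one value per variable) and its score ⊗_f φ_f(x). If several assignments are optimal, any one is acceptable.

init: all messages = 𝟙 over 3 values
r1 m[φ0→P] = [8, 8, 8]
r1 m[φ0→A] = [8, 7, 8]
r1 m[φ1→K] = [7, 7, 7]
r1 m[φ1→A] = [7, 7, 7]
r1 m[φ2→K] = [3, 7, 6]
r1 m[φ3→K] = [5, 2, 7]
r1 m[φ4→A] = [2, 6, 4]
r1 m[φ5→A] = [9, 7, 7]
r1 m[φ6→A] = [4, 8, 7]
r1 m[P→φ0] = [1, 1, 1]
r1 m[K→φ1] = [1, 1, 1]
r1 m[K→φ2] = [1, 1, 1]
r1 m[K→φ3] = [1, 1, 1]
r1 m[A→φ0] = [1, 1, 1]
r1 m[A→φ1] = [1, 1, 1]
r1 m[A→φ4] = [1, 1, 1]
r1 m[A→φ5] = [1, 1, 1]
r1 m[A→φ6] = [1, 1, 1]
r2 m[φ0→P] = [8, 8, 8]
r2 m[φ0→A] = [8, 7, 8]
r2 m[φ1→K] = [7, 7, 7]
r2 m[φ1→A] = [7, 7, 7]
r2 m[φ2→K] = [3, 7, 6]
r2 m[φ3→K] = [5, 2, 7]
r2 m[φ4→A] = [2, 6, 4]
r2 m[φ5→A] = [9, 7, 7]
r2 m[φ6→A] = [4, 8, 7]
r2 m[P→φ0] = [1, 1, 1]
r2 m[K→φ1] = [15, 14, 42]
r2 m[K→φ2] = [35, 14, 49]
r2 m[K→φ3] = [21, 49, 42]
r2 m[A→φ0] = [504, 2352, 1372]
r2 m[A→φ1] = [576, 2352, 1568]
r2 m[A→φ4] = [2016, 2744, 2744]
r2 m[A→φ5] = [448, 2352, 1568]
r2 m[A→φ6] = [1008, 2058, 1568]
r3 m[φ0→P] = [9408, 9408, 16464]
r3 m[φ0→A] = [8, 7, 8]
r3 m[φ1→K] = [10976, 16464, 9408]
r3 m[φ1→A] = [294, 168, 105]
r3 m[φ2→K] = [3, 7, 6]
r3 m[φ3→K] = [5, 2, 7]
r3 m[φ4→A] = [2, 6, 4]
r3 m[φ5→A] = [9, 7, 7]
r3 m[φ6→A] = [4, 8, 7]
r3 m[P→φ0] = [1, 1, 1]
r3 m[K→φ1] = [15, 14, 42]
r3 m[K→φ2] = [35, 14, 49]
r3 m[K→φ3] = [21, 49, 42]
r3 m[A→φ0] = [504, 2352, 1372]
r3 m[A→φ1] = [576, 2352, 1568]
r3 m[A→φ4] = [2016, 2744, 2744]
r3 m[A→φ5] = [448, 2352, 1568]
r3 m[A→φ6] = [1008, 2058, 1568]
r4 m[φ0→P] = [9408, 9408, 16464]
r4 m[φ0→A] = [8, 7, 8]
r4 m[φ1→K] = [10976, 16464, 9408]
r4 m[φ1→A] = [294, 168, 105]
r4 m[φ2→K] = [3, 7, 6]
r4 m[φ3→K] = [5, 2, 7]
r4 m[φ4→A] = [2, 6, 4]
r4 m[φ5→A] = [9, 7, 7]
r4 m[φ6→A] = [4, 8, 7]
r4 m[P→φ0] = [1, 1, 1]
r4 m[K→φ1] = [15, 14, 42]
r4 m[K→φ2] = [54880, 32928, 65856]
r4 m[K→φ3] = [32928, 115248, 56448]
r4 m[A→φ0] = [21168, 56448, 20580]
r4 m[A→φ1] = [576, 2352, 1568]
r4 m[A→φ4] = [84672, 65856, 41160]
r4 m[A→φ5] = [18816, 56448, 23520]
r4 m[A→φ6] = [42336, 49392, 23520]
r5 m[φ0→P] = [225792, 225792, 395136]
r5 m[φ0→A] = [8, 7, 8]
r5 m[φ1→K] = [10976, 16464, 9408]
r5 m[φ1→A] = [294, 168, 105]
r5 m[φ2→K] = [3, 7, 6]
r5 m[φ3→K] = [5, 2, 7]
r5 m[φ4→A] = [2, 6, 4]
r5 m[φ5→A] = [9, 7, 7]
r5 m[φ6→A] = [4, 8, 7]
r5 m[P→φ0] = [1, 1, 1]
r5 m[K→φ1] = [15, 14, 42]
r5 m[K→φ2] = [54880, 32928, 65856]
r5 m[K→φ3] = [32928, 115248, 56448]
r5 m[A→φ0] = [21168, 56448, 20580]
r5 m[A→φ1] = [576, 2352, 1568]
r5 m[A→φ4] = [84672, 65856, 41160]
r5 m[A→φ5] = [18816, 56448, 23520]
r5 m[A→φ6] = [42336, 49392, 23520]
r6 m[φ0→P] = [225792, 225792, 395136]
r6 m[φ0→A] = [8, 7, 8]
r6 m[φ1→K] = [10976, 16464, 9408]
r6 m[φ1→A] = [294, 168, 105]
r6 m[φ2→K] = [3, 7, 6]
r6 m[φ3→K] = [5, 2, 7]
r6 m[φ4→A] = [2, 6, 4]
r6 m[φ5→A] = [9, 7, 7]
r6 m[φ6→A] = [4, 8, 7]
r6 m[P→φ0] = [1, 1, 1]
r6 m[K→φ1] = [15, 14, 42]
r6 m[K→φ2] = [54880, 32928, 65856]
r6 m[K→φ3] = [32928, 115248, 56448]
r6 m[A→φ0] = [21168, 56448, 20580]
r6 m[A→φ1] = [576, 2352, 1568]
r6 m[A→φ4] = [84672, 65856, 41160]
r6 m[A→φ5] = [18816, 56448, 23520]
r6 m[A→φ6] = [42336, 49392, 23520]
fixed point reached at round 6
traceback from P: (P=2, K=2, A=1), score=395136

assignment: (P=2, K=2, A=1); score = 395136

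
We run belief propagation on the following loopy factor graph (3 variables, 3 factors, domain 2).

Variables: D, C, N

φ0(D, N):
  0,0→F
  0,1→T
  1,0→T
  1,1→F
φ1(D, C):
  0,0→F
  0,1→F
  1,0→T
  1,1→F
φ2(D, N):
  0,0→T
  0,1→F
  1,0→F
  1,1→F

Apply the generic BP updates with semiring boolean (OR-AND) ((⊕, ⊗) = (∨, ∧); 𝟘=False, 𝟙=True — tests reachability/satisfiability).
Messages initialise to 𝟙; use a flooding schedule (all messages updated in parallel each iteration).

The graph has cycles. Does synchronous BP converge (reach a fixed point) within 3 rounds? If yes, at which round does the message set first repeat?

NOT CONVERGED within 3 rounds

init: all messages = 𝟙 over 2 values
r1 m[φ0→D] = [T, T]
r1 m[φ0→N] = [T, T]
r1 m[φ1→D] = [F, T]
r1 m[φ1→C] = [T, F]
r1 m[φ2→D] = [T, F]
r1 m[φ2→N] = [T, F]
r1 m[D→φ0] = [T, T]
r1 m[D→φ1] = [T, T]
r1 m[D→φ2] = [T, T]
r1 m[C→φ1] = [T, T]
r1 m[N→φ0] = [T, T]
r1 m[N→φ2] = [T, T]
r2 m[φ0→D] = [T, T]
r2 m[φ0→N] = [T, T]
r2 m[φ1→D] = [F, T]
r2 m[φ1→C] = [T, F]
r2 m[φ2→D] = [T, F]
r2 m[φ2→N] = [T, F]
r2 m[D→φ0] = [F, F]
r2 m[D→φ1] = [T, F]
r2 m[D→φ2] = [F, T]
r2 m[C→φ1] = [T, T]
r2 m[N→φ0] = [T, F]
r2 m[N→φ2] = [T, T]
r3 m[φ0→D] = [F, T]
r3 m[φ0→N] = [F, F]
r3 m[φ1→D] = [F, T]
r3 m[φ1→C] = [F, F]
r3 m[φ2→D] = [T, F]
r3 m[φ2→N] = [F, F]
r3 m[D→φ0] = [F, F]
r3 m[D→φ1] = [T, F]
r3 m[D→φ2] = [F, T]
r3 m[C→φ1] = [T, T]
r3 m[N→φ0] = [T, F]
r3 m[N→φ2] = [T, T]
no fixed point within 3 rounds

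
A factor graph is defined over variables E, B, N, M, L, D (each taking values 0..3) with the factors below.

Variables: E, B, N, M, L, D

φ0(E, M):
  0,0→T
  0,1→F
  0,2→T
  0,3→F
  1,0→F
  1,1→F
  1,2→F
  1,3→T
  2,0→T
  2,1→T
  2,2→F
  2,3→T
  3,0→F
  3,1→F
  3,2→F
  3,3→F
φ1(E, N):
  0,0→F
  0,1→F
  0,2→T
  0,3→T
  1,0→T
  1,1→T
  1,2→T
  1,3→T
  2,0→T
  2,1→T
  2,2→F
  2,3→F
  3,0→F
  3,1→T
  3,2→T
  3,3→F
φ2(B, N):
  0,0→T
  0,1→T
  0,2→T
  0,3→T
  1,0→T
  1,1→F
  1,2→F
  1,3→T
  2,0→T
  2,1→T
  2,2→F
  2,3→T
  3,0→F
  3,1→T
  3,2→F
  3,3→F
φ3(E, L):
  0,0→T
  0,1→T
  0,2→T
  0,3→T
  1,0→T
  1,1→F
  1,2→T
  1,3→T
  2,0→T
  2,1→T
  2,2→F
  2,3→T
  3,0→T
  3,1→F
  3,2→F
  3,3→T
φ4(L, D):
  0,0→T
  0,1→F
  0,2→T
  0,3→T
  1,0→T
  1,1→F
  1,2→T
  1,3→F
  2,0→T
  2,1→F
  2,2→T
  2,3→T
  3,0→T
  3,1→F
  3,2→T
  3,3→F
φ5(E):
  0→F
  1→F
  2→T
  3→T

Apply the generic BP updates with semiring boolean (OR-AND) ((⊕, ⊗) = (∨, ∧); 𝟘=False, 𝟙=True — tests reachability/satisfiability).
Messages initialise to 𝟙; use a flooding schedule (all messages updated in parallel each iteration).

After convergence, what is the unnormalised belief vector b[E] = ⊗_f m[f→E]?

b[E] = [F, F, T, F]

init: all messages = 𝟙 over 4 values
r1 m[φ0→E] = [T, T, T, F]
r1 m[φ0→M] = [T, T, T, T]
r1 m[φ1→E] = [T, T, T, T]
r1 m[φ1→N] = [T, T, T, T]
r1 m[φ2→B] = [T, T, T, T]
r1 m[φ2→N] = [T, T, T, T]
r1 m[φ3→E] = [T, T, T, T]
r1 m[φ3→L] = [T, T, T, T]
r1 m[φ4→L] = [T, T, T, T]
r1 m[φ4→D] = [T, F, T, T]
r1 m[φ5→E] = [F, F, T, T]
r1 m[E→φ0] = [T, T, T, T]
r1 m[E→φ1] = [T, T, T, T]
r1 m[E→φ3] = [T, T, T, T]
r1 m[E→φ5] = [T, T, T, T]
r1 m[B→φ2] = [T, T, T, T]
r1 m[N→φ1] = [T, T, T, T]
r1 m[N→φ2] = [T, T, T, T]
r1 m[M→φ0] = [T, T, T, T]
r1 m[L→φ3] = [T, T, T, T]
r1 m[L→φ4] = [T, T, T, T]
r1 m[D→φ4] = [T, T, T, T]
r2 m[φ0→E] = [T, T, T, F]
r2 m[φ0→M] = [T, T, T, T]
r2 m[φ1→E] = [T, T, T, T]
r2 m[φ1→N] = [T, T, T, T]
r2 m[φ2→B] = [T, T, T, T]
r2 m[φ2→N] = [T, T, T, T]
r2 m[φ3→E] = [T, T, T, T]
r2 m[φ3→L] = [T, T, T, T]
r2 m[φ4→L] = [T, T, T, T]
r2 m[φ4→D] = [T, F, T, T]
r2 m[φ5→E] = [F, F, T, T]
r2 m[E→φ0] = [F, F, T, T]
r2 m[E→φ1] = [F, F, T, F]
r2 m[E→φ3] = [F, F, T, F]
r2 m[E→φ5] = [T, T, T, F]
r2 m[B→φ2] = [T, T, T, T]
r2 m[N→φ1] = [T, T, T, T]
r2 m[N→φ2] = [T, T, T, T]
r2 m[M→φ0] = [T, T, T, T]
r2 m[L→φ3] = [T, T, T, T]
r2 m[L→φ4] = [T, T, T, T]
r2 m[D→φ4] = [T, T, T, T]
r3 m[φ0→E] = [T, T, T, F]
r3 m[φ0→M] = [T, T, F, T]
r3 m[φ1→E] = [T, T, T, T]
r3 m[φ1→N] = [T, T, F, F]
r3 m[φ2→B] = [T, T, T, T]
r3 m[φ2→N] = [T, T, T, T]
r3 m[φ3→E] = [T, T, T, T]
r3 m[φ3→L] = [T, T, F, T]
r3 m[φ4→L] = [T, T, T, T]
r3 m[φ4→D] = [T, F, T, T]
r3 m[φ5→E] = [F, F, T, T]
r3 m[E→φ0] = [F, F, T, T]
r3 m[E→φ1] = [F, F, T, F]
r3 m[E→φ3] = [F, F, T, F]
r3 m[E→φ5] = [T, T, T, F]
r3 m[B→φ2] = [T, T, T, T]
r3 m[N→φ1] = [T, T, T, T]
r3 m[N→φ2] = [T, T, T, T]
r3 m[M→φ0] = [T, T, T, T]
r3 m[L→φ3] = [T, T, T, T]
r3 m[L→φ4] = [T, T, T, T]
r3 m[D→φ4] = [T, T, T, T]
r4 m[φ0→E] = [T, T, T, F]
r4 m[φ0→M] = [T, T, F, T]
r4 m[φ1→E] = [T, T, T, T]
r4 m[φ1→N] = [T, T, F, F]
r4 m[φ2→B] = [T, T, T, T]
r4 m[φ2→N] = [T, T, T, T]
r4 m[φ3→E] = [T, T, T, T]
r4 m[φ3→L] = [T, T, F, T]
r4 m[φ4→L] = [T, T, T, T]
r4 m[φ4→D] = [T, F, T, T]
r4 m[φ5→E] = [F, F, T, T]
r4 m[E→φ0] = [F, F, T, T]
r4 m[E→φ1] = [F, F, T, F]
r4 m[E→φ3] = [F, F, T, F]
r4 m[E→φ5] = [T, T, T, F]
r4 m[B→φ2] = [T, T, T, T]
r4 m[N→φ1] = [T, T, T, T]
r4 m[N→φ2] = [T, T, F, F]
r4 m[M→φ0] = [T, T, T, T]
r4 m[L→φ3] = [T, T, T, T]
r4 m[L→φ4] = [T, T, F, T]
r4 m[D→φ4] = [T, T, T, T]
r5 m[φ0→E] = [T, T, T, F]
r5 m[φ0→M] = [T, T, F, T]
r5 m[φ1→E] = [T, T, T, T]
r5 m[φ1→N] = [T, T, F, F]
r5 m[φ2→B] = [T, T, T, T]
r5 m[φ2→N] = [T, T, T, T]
r5 m[φ3→E] = [T, T, T, T]
r5 m[φ3→L] = [T, T, F, T]
r5 m[φ4→L] = [T, T, T, T]
r5 m[φ4→D] = [T, F, T, T]
r5 m[φ5→E] = [F, F, T, T]
r5 m[E→φ0] = [F, F, T, T]
r5 m[E→φ1] = [F, F, T, F]
r5 m[E→φ3] = [F, F, T, F]
r5 m[E→φ5] = [T, T, T, F]
r5 m[B→φ2] = [T, T, T, T]
r5 m[N→φ1] = [T, T, T, T]
r5 m[N→φ2] = [T, T, F, F]
r5 m[M→φ0] = [T, T, T, T]
r5 m[L→φ3] = [T, T, T, T]
r5 m[L→φ4] = [T, T, F, T]
r5 m[D→φ4] = [T, T, T, T]
fixed point reached at round 5
b[E] = ⊗ incoming = [F, F, T, F]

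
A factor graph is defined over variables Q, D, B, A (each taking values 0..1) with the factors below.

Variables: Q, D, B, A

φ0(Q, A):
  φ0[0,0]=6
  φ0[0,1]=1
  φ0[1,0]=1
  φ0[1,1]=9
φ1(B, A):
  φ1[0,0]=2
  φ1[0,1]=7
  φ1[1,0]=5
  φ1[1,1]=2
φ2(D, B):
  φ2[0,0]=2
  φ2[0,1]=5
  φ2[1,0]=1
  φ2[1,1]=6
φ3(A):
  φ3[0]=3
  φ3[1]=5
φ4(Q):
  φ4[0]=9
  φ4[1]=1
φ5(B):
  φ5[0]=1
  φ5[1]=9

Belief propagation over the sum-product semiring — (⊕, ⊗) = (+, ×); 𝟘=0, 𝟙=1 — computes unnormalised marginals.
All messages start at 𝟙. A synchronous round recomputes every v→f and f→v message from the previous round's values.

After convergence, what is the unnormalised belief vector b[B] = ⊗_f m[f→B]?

b[B] = [2880, 99495]

init: all messages = 𝟙 over 2 values
r1 m[φ0→Q] = [7, 10]
r1 m[φ0→A] = [7, 10]
r1 m[φ1→B] = [9, 7]
r1 m[φ1→A] = [7, 9]
r1 m[φ2→D] = [7, 7]
r1 m[φ2→B] = [3, 11]
r1 m[φ3→A] = [3, 5]
r1 m[φ4→Q] = [9, 1]
r1 m[φ5→B] = [1, 9]
r1 m[Q→φ0] = [1, 1]
r1 m[Q→φ4] = [1, 1]
r1 m[D→φ2] = [1, 1]
r1 m[B→φ1] = [1, 1]
r1 m[B→φ2] = [1, 1]
r1 m[B→φ5] = [1, 1]
r1 m[A→φ0] = [1, 1]
r1 m[A→φ1] = [1, 1]
r1 m[A→φ3] = [1, 1]
r2 m[φ0→Q] = [7, 10]
r2 m[φ0→A] = [7, 10]
r2 m[φ1→B] = [9, 7]
r2 m[φ1→A] = [7, 9]
r2 m[φ2→D] = [7, 7]
r2 m[φ2→B] = [3, 11]
r2 m[φ3→A] = [3, 5]
r2 m[φ4→Q] = [9, 1]
r2 m[φ5→B] = [1, 9]
r2 m[Q→φ0] = [9, 1]
r2 m[Q→φ4] = [7, 10]
r2 m[D→φ2] = [1, 1]
r2 m[B→φ1] = [3, 99]
r2 m[B→φ2] = [9, 63]
r2 m[B→φ5] = [27, 77]
r2 m[A→φ0] = [21, 45]
r2 m[A→φ1] = [21, 50]
r2 m[A→φ3] = [49, 90]
r3 m[φ0→Q] = [171, 426]
r3 m[φ0→A] = [55, 18]
r3 m[φ1→B] = [392, 205]
r3 m[φ1→A] = [501, 219]
r3 m[φ2→D] = [333, 387]
r3 m[φ2→B] = [3, 11]
r3 m[φ3→A] = [3, 5]
r3 m[φ4→Q] = [9, 1]
r3 m[φ5→B] = [1, 9]
r3 m[Q→φ0] = [9, 1]
r3 m[Q→φ4] = [7, 10]
r3 m[D→φ2] = [1, 1]
r3 m[B→φ1] = [3, 99]
r3 m[B→φ2] = [9, 63]
r3 m[B→φ5] = [27, 77]
r3 m[A→φ0] = [21, 45]
r3 m[A→φ1] = [21, 50]
r3 m[A→φ3] = [49, 90]
r4 m[φ0→Q] = [171, 426]
r4 m[φ0→A] = [55, 18]
r4 m[φ1→B] = [392, 205]
r4 m[φ1→A] = [501, 219]
r4 m[φ2→D] = [333, 387]
r4 m[φ2→B] = [3, 11]
r4 m[φ3→A] = [3, 5]
r4 m[φ4→Q] = [9, 1]
r4 m[φ5→B] = [1, 9]
r4 m[Q→φ0] = [9, 1]
r4 m[Q→φ4] = [171, 426]
r4 m[D→φ2] = [1, 1]
r4 m[B→φ1] = [3, 99]
r4 m[B→φ2] = [392, 1845]
r4 m[B→φ5] = [1176, 2255]
r4 m[A→φ0] = [1503, 1095]
r4 m[A→φ1] = [165, 90]
r4 m[A→φ3] = [27555, 3942]
r5 m[φ0→Q] = [10113, 11358]
r5 m[φ0→A] = [55, 18]
r5 m[φ1→B] = [960, 1005]
r5 m[φ1→A] = [501, 219]
r5 m[φ2→D] = [10009, 11462]
r5 m[φ2→B] = [3, 11]
r5 m[φ3→A] = [3, 5]
r5 m[φ4→Q] = [9, 1]
r5 m[φ5→B] = [1, 9]
r5 m[Q→φ0] = [9, 1]
r5 m[Q→φ4] = [171, 426]
r5 m[D→φ2] = [1, 1]
r5 m[B→φ1] = [3, 99]
r5 m[B→φ2] = [392, 1845]
r5 m[B→φ5] = [1176, 2255]
r5 m[A→φ0] = [1503, 1095]
r5 m[A→φ1] = [165, 90]
r5 m[A→φ3] = [27555, 3942]
r6 m[φ0→Q] = [10113, 11358]
r6 m[φ0→A] = [55, 18]
r6 m[φ1→B] = [960, 1005]
r6 m[φ1→A] = [501, 219]
r6 m[φ2→D] = [10009, 11462]
r6 m[φ2→B] = [3, 11]
r6 m[φ3→A] = [3, 5]
r6 m[φ4→Q] = [9, 1]
r6 m[φ5→B] = [1, 9]
r6 m[Q→φ0] = [9, 1]
r6 m[Q→φ4] = [10113, 11358]
r6 m[D→φ2] = [1, 1]
r6 m[B→φ1] = [3, 99]
r6 m[B→φ2] = [960, 9045]
r6 m[B→φ5] = [2880, 11055]
r6 m[A→φ0] = [1503, 1095]
r6 m[A→φ1] = [165, 90]
r6 m[A→φ3] = [27555, 3942]
r7 m[φ0→Q] = [10113, 11358]
r7 m[φ0→A] = [55, 18]
r7 m[φ1→B] = [960, 1005]
r7 m[φ1→A] = [501, 219]
r7 m[φ2→D] = [47145, 55230]
r7 m[φ2→B] = [3, 11]
r7 m[φ3→A] = [3, 5]
r7 m[φ4→Q] = [9, 1]
r7 m[φ5→B] = [1, 9]
r7 m[Q→φ0] = [9, 1]
r7 m[Q→φ4] = [10113, 11358]
r7 m[D→φ2] = [1, 1]
r7 m[B→φ1] = [3, 99]
r7 m[B→φ2] = [960, 9045]
r7 m[B→φ5] = [2880, 11055]
r7 m[A→φ0] = [1503, 1095]
r7 m[A→φ1] = [165, 90]
r7 m[A→φ3] = [27555, 3942]
r8 m[φ0→Q] = [10113, 11358]
r8 m[φ0→A] = [55, 18]
r8 m[φ1→B] = [960, 1005]
r8 m[φ1→A] = [501, 219]
r8 m[φ2→D] = [47145, 55230]
r8 m[φ2→B] = [3, 11]
r8 m[φ3→A] = [3, 5]
r8 m[φ4→Q] = [9, 1]
r8 m[φ5→B] = [1, 9]
r8 m[Q→φ0] = [9, 1]
r8 m[Q→φ4] = [10113, 11358]
r8 m[D→φ2] = [1, 1]
r8 m[B→φ1] = [3, 99]
r8 m[B→φ2] = [960, 9045]
r8 m[B→φ5] = [2880, 11055]
r8 m[A→φ0] = [1503, 1095]
r8 m[A→φ1] = [165, 90]
r8 m[A→φ3] = [27555, 3942]
fixed point reached at round 8
b[B] = ⊗ incoming = [2880, 99495]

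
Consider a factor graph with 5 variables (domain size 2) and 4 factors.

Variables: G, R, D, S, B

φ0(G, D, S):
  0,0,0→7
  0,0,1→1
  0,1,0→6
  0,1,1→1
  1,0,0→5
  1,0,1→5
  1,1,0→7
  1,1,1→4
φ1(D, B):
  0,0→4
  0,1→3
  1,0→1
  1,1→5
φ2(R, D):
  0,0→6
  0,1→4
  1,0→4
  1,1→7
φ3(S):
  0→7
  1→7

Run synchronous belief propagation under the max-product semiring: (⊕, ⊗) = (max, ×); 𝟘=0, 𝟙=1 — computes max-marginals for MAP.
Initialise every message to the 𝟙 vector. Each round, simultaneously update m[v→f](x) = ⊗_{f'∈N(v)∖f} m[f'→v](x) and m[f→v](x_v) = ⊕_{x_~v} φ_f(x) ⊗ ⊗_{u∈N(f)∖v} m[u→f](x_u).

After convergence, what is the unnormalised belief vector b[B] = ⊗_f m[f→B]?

init: all messages = 𝟙 over 2 values
r1 m[φ0→G] = [7, 7]
r1 m[φ0→D] = [7, 7]
r1 m[φ0→S] = [7, 5]
r1 m[φ1→D] = [4, 5]
r1 m[φ1→B] = [4, 5]
r1 m[φ2→R] = [6, 7]
r1 m[φ2→D] = [6, 7]
r1 m[φ3→S] = [7, 7]
r1 m[G→φ0] = [1, 1]
r1 m[R→φ2] = [1, 1]
r1 m[D→φ0] = [1, 1]
r1 m[D→φ1] = [1, 1]
r1 m[D→φ2] = [1, 1]
r1 m[S→φ0] = [1, 1]
r1 m[S→φ3] = [1, 1]
r1 m[B→φ1] = [1, 1]
r2 m[φ0→G] = [7, 7]
r2 m[φ0→D] = [7, 7]
r2 m[φ0→S] = [7, 5]
r2 m[φ1→D] = [4, 5]
r2 m[φ1→B] = [4, 5]
r2 m[φ2→R] = [6, 7]
r2 m[φ2→D] = [6, 7]
r2 m[φ3→S] = [7, 7]
r2 m[G→φ0] = [1, 1]
r2 m[R→φ2] = [1, 1]
r2 m[D→φ0] = [24, 35]
r2 m[D→φ1] = [42, 49]
r2 m[D→φ2] = [28, 35]
r2 m[S→φ0] = [7, 7]
r2 m[S→φ3] = [7, 5]
r2 m[B→φ1] = [1, 1]
r3 m[φ0→G] = [1470, 1715]
r3 m[φ0→D] = [49, 49]
r3 m[φ0→S] = [245, 140]
r3 m[φ1→D] = [4, 5]
r3 m[φ1→B] = [168, 245]
r3 m[φ2→R] = [168, 245]
r3 m[φ2→D] = [6, 7]
r3 m[φ3→S] = [7, 7]
r3 m[G→φ0] = [1, 1]
r3 m[R→φ2] = [1, 1]
r3 m[D→φ0] = [24, 35]
r3 m[D→φ1] = [42, 49]
r3 m[D→φ2] = [28, 35]
r3 m[S→φ0] = [7, 7]
r3 m[S→φ3] = [7, 5]
r3 m[B→φ1] = [1, 1]
r4 m[φ0→G] = [1470, 1715]
r4 m[φ0→D] = [49, 49]
r4 m[φ0→S] = [245, 140]
r4 m[φ1→D] = [4, 5]
r4 m[φ1→B] = [168, 245]
r4 m[φ2→R] = [168, 245]
r4 m[φ2→D] = [6, 7]
r4 m[φ3→S] = [7, 7]
r4 m[G→φ0] = [1, 1]
r4 m[R→φ2] = [1, 1]
r4 m[D→φ0] = [24, 35]
r4 m[D→φ1] = [294, 343]
r4 m[D→φ2] = [196, 245]
r4 m[S→φ0] = [7, 7]
r4 m[S→φ3] = [245, 140]
r4 m[B→φ1] = [1, 1]
r5 m[φ0→G] = [1470, 1715]
r5 m[φ0→D] = [49, 49]
r5 m[φ0→S] = [245, 140]
r5 m[φ1→D] = [4, 5]
r5 m[φ1→B] = [1176, 1715]
r5 m[φ2→R] = [1176, 1715]
r5 m[φ2→D] = [6, 7]
r5 m[φ3→S] = [7, 7]
r5 m[G→φ0] = [1, 1]
r5 m[R→φ2] = [1, 1]
r5 m[D→φ0] = [24, 35]
r5 m[D→φ1] = [294, 343]
r5 m[D→φ2] = [196, 245]
r5 m[S→φ0] = [7, 7]
r5 m[S→φ3] = [245, 140]
r5 m[B→φ1] = [1, 1]
r6 m[φ0→G] = [1470, 1715]
r6 m[φ0→D] = [49, 49]
r6 m[φ0→S] = [245, 140]
r6 m[φ1→D] = [4, 5]
r6 m[φ1→B] = [1176, 1715]
r6 m[φ2→R] = [1176, 1715]
r6 m[φ2→D] = [6, 7]
r6 m[φ3→S] = [7, 7]
r6 m[G→φ0] = [1, 1]
r6 m[R→φ2] = [1, 1]
r6 m[D→φ0] = [24, 35]
r6 m[D→φ1] = [294, 343]
r6 m[D→φ2] = [196, 245]
r6 m[S→φ0] = [7, 7]
r6 m[S→φ3] = [245, 140]
r6 m[B→φ1] = [1, 1]
fixed point reached at round 6
b[B] = ⊗ incoming = [1176, 1715]

b[B] = [1176, 1715]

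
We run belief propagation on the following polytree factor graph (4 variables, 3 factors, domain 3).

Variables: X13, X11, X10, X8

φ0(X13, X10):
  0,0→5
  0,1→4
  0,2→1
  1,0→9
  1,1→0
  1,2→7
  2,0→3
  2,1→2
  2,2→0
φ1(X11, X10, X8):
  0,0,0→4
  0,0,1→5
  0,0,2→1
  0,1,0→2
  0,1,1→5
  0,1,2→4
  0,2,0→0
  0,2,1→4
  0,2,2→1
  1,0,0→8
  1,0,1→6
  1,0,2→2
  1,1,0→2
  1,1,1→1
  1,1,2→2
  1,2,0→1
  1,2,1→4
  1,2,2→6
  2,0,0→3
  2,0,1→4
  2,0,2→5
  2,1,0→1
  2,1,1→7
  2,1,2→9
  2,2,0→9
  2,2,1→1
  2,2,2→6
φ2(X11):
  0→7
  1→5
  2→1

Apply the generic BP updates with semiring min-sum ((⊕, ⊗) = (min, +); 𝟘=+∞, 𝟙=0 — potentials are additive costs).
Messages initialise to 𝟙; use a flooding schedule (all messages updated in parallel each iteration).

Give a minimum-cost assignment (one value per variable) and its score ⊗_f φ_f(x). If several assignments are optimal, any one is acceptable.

init: all messages = 𝟙 over 3 values
r1 m[φ0→X13] = [1, 0, 0]
r1 m[φ0→X10] = [3, 0, 0]
r1 m[φ1→X11] = [0, 1, 1]
r1 m[φ1→X10] = [1, 1, 0]
r1 m[φ1→X8] = [0, 1, 1]
r1 m[φ2→X11] = [7, 5, 1]
r1 m[X13→φ0] = [0, 0, 0]
r1 m[X11→φ1] = [0, 0, 0]
r1 m[X11→φ2] = [0, 0, 0]
r1 m[X10→φ0] = [0, 0, 0]
r1 m[X10→φ1] = [0, 0, 0]
r1 m[X8→φ1] = [0, 0, 0]
r2 m[φ0→X13] = [1, 0, 0]
r2 m[φ0→X10] = [3, 0, 0]
r2 m[φ1→X11] = [0, 1, 1]
r2 m[φ1→X10] = [1, 1, 0]
r2 m[φ1→X8] = [0, 1, 1]
r2 m[φ2→X11] = [7, 5, 1]
r2 m[X13→φ0] = [0, 0, 0]
r2 m[X11→φ1] = [7, 5, 1]
r2 m[X11→φ2] = [0, 1, 1]
r2 m[X10→φ0] = [1, 1, 0]
r2 m[X10→φ1] = [3, 0, 0]
r2 m[X8→φ1] = [0, 0, 0]
r3 m[φ0→X13] = [1, 1, 0]
r3 m[φ0→X10] = [3, 0, 0]
r3 m[φ1→X11] = [0, 1, 1]
r3 m[φ1→X10] = [4, 2, 2]
r3 m[φ1→X8] = [2, 2, 7]
r3 m[φ2→X11] = [7, 5, 1]
r3 m[X13→φ0] = [0, 0, 0]
r3 m[X11→φ1] = [7, 5, 1]
r3 m[X11→φ2] = [0, 1, 1]
r3 m[X10→φ0] = [1, 1, 0]
r3 m[X10→φ1] = [3, 0, 0]
r3 m[X8→φ1] = [0, 0, 0]
r4 m[φ0→X13] = [1, 1, 0]
r4 m[φ0→X10] = [3, 0, 0]
r4 m[φ1→X11] = [0, 1, 1]
r4 m[φ1→X10] = [4, 2, 2]
r4 m[φ1→X8] = [2, 2, 7]
r4 m[φ2→X11] = [7, 5, 1]
r4 m[X13→φ0] = [0, 0, 0]
r4 m[X11→φ1] = [7, 5, 1]
r4 m[X11→φ2] = [0, 1, 1]
r4 m[X10→φ0] = [4, 2, 2]
r4 m[X10→φ1] = [3, 0, 0]
r4 m[X8→φ1] = [0, 0, 0]
r5 m[φ0→X13] = [3, 2, 2]
r5 m[φ0→X10] = [3, 0, 0]
r5 m[φ1→X11] = [0, 1, 1]
r5 m[φ1→X10] = [4, 2, 2]
r5 m[φ1→X8] = [2, 2, 7]
r5 m[φ2→X11] = [7, 5, 1]
r5 m[X13→φ0] = [0, 0, 0]
r5 m[X11→φ1] = [7, 5, 1]
r5 m[X11→φ2] = [0, 1, 1]
r5 m[X10→φ0] = [4, 2, 2]
r5 m[X10→φ1] = [3, 0, 0]
r5 m[X8→φ1] = [0, 0, 0]
r6 m[φ0→X13] = [3, 2, 2]
r6 m[φ0→X10] = [3, 0, 0]
r6 m[φ1→X11] = [0, 1, 1]
r6 m[φ1→X10] = [4, 2, 2]
r6 m[φ1→X8] = [2, 2, 7]
r6 m[φ2→X11] = [7, 5, 1]
r6 m[X13→φ0] = [0, 0, 0]
r6 m[X11→φ1] = [7, 5, 1]
r6 m[X11→φ2] = [0, 1, 1]
r6 m[X10→φ0] = [4, 2, 2]
r6 m[X10→φ1] = [3, 0, 0]
r6 m[X8→φ1] = [0, 0, 0]
fixed point reached at round 6
traceback from X13: (X13=1, X11=2, X10=1, X8=0), score=2

assignment: (X13=1, X11=2, X10=1, X8=0); score = 2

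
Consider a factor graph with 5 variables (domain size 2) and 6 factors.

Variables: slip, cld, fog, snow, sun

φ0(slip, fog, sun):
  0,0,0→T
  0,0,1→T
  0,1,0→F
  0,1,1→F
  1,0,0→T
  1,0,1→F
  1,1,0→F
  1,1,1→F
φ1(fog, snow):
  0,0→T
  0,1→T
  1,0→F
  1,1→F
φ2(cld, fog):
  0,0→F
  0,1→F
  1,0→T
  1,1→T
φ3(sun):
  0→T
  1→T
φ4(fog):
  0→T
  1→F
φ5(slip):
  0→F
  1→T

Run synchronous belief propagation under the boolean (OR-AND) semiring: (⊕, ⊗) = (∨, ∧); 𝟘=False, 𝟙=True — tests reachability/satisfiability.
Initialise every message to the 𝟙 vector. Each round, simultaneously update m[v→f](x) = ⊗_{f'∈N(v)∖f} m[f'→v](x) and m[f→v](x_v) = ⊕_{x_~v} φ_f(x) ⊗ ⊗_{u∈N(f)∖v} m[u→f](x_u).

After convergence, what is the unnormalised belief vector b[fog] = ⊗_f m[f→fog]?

b[fog] = [T, F]

init: all messages = 𝟙 over 2 values
r1 m[φ0→slip] = [T, T]
r1 m[φ0→fog] = [T, F]
r1 m[φ0→sun] = [T, T]
r1 m[φ1→fog] = [T, F]
r1 m[φ1→snow] = [T, T]
r1 m[φ2→cld] = [F, T]
r1 m[φ2→fog] = [T, T]
r1 m[φ3→sun] = [T, T]
r1 m[φ4→fog] = [T, F]
r1 m[φ5→slip] = [F, T]
r1 m[slip→φ0] = [T, T]
r1 m[slip→φ5] = [T, T]
r1 m[cld→φ2] = [T, T]
r1 m[fog→φ0] = [T, T]
r1 m[fog→φ1] = [T, T]
r1 m[fog→φ2] = [T, T]
r1 m[fog→φ4] = [T, T]
r1 m[snow→φ1] = [T, T]
r1 m[sun→φ0] = [T, T]
r1 m[sun→φ3] = [T, T]
r2 m[φ0→slip] = [T, T]
r2 m[φ0→fog] = [T, F]
r2 m[φ0→sun] = [T, T]
r2 m[φ1→fog] = [T, F]
r2 m[φ1→snow] = [T, T]
r2 m[φ2→cld] = [F, T]
r2 m[φ2→fog] = [T, T]
r2 m[φ3→sun] = [T, T]
r2 m[φ4→fog] = [T, F]
r2 m[φ5→slip] = [F, T]
r2 m[slip→φ0] = [F, T]
r2 m[slip→φ5] = [T, T]
r2 m[cld→φ2] = [T, T]
r2 m[fog→φ0] = [T, F]
r2 m[fog→φ1] = [T, F]
r2 m[fog→φ2] = [T, F]
r2 m[fog→φ4] = [T, F]
r2 m[snow→φ1] = [T, T]
r2 m[sun→φ0] = [T, T]
r2 m[sun→φ3] = [T, T]
r3 m[φ0→slip] = [T, T]
r3 m[φ0→fog] = [T, F]
r3 m[φ0→sun] = [T, F]
r3 m[φ1→fog] = [T, F]
r3 m[φ1→snow] = [T, T]
r3 m[φ2→cld] = [F, T]
r3 m[φ2→fog] = [T, T]
r3 m[φ3→sun] = [T, T]
r3 m[φ4→fog] = [T, F]
r3 m[φ5→slip] = [F, T]
r3 m[slip→φ0] = [F, T]
r3 m[slip→φ5] = [T, T]
r3 m[cld→φ2] = [T, T]
r3 m[fog→φ0] = [T, F]
r3 m[fog→φ1] = [T, F]
r3 m[fog→φ2] = [T, F]
r3 m[fog→φ4] = [T, F]
r3 m[snow→φ1] = [T, T]
r3 m[sun→φ0] = [T, T]
r3 m[sun→φ3] = [T, T]
r4 m[φ0→slip] = [T, T]
r4 m[φ0→fog] = [T, F]
r4 m[φ0→sun] = [T, F]
r4 m[φ1→fog] = [T, F]
r4 m[φ1→snow] = [T, T]
r4 m[φ2→cld] = [F, T]
r4 m[φ2→fog] = [T, T]
r4 m[φ3→sun] = [T, T]
r4 m[φ4→fog] = [T, F]
r4 m[φ5→slip] = [F, T]
r4 m[slip→φ0] = [F, T]
r4 m[slip→φ5] = [T, T]
r4 m[cld→φ2] = [T, T]
r4 m[fog→φ0] = [T, F]
r4 m[fog→φ1] = [T, F]
r4 m[fog→φ2] = [T, F]
r4 m[fog→φ4] = [T, F]
r4 m[snow→φ1] = [T, T]
r4 m[sun→φ0] = [T, T]
r4 m[sun→φ3] = [T, F]
r5 m[φ0→slip] = [T, T]
r5 m[φ0→fog] = [T, F]
r5 m[φ0→sun] = [T, F]
r5 m[φ1→fog] = [T, F]
r5 m[φ1→snow] = [T, T]
r5 m[φ2→cld] = [F, T]
r5 m[φ2→fog] = [T, T]
r5 m[φ3→sun] = [T, T]
r5 m[φ4→fog] = [T, F]
r5 m[φ5→slip] = [F, T]
r5 m[slip→φ0] = [F, T]
r5 m[slip→φ5] = [T, T]
r5 m[cld→φ2] = [T, T]
r5 m[fog→φ0] = [T, F]
r5 m[fog→φ1] = [T, F]
r5 m[fog→φ2] = [T, F]
r5 m[fog→φ4] = [T, F]
r5 m[snow→φ1] = [T, T]
r5 m[sun→φ0] = [T, T]
r5 m[sun→φ3] = [T, F]
fixed point reached at round 5
b[fog] = ⊗ incoming = [T, F]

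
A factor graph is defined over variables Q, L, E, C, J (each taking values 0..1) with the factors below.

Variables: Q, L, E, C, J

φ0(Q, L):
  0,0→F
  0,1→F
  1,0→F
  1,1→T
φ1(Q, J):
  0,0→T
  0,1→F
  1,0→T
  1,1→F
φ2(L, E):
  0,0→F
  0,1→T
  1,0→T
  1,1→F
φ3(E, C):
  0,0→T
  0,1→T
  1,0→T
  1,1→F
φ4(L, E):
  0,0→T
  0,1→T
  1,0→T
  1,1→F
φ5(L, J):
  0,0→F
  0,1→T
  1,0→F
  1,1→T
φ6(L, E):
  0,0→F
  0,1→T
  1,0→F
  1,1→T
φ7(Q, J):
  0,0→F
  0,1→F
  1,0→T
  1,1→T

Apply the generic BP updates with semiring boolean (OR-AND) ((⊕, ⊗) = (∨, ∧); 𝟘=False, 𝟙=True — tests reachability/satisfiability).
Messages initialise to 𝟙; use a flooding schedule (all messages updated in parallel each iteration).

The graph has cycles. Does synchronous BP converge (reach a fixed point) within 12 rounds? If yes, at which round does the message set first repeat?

CONVERGED at round 7

init: all messages = 𝟙 over 2 values
r1 m[φ0→Q] = [F, T]
r1 m[φ0→L] = [F, T]
r1 m[φ1→Q] = [T, T]
r1 m[φ1→J] = [T, F]
r1 m[φ2→L] = [T, T]
r1 m[φ2→E] = [T, T]
r1 m[φ3→E] = [T, T]
r1 m[φ3→C] = [T, T]
r1 m[φ4→L] = [T, T]
r1 m[φ4→E] = [T, T]
r1 m[φ5→L] = [T, T]
r1 m[φ5→J] = [F, T]
r1 m[φ6→L] = [T, T]
r1 m[φ6→E] = [F, T]
r1 m[φ7→Q] = [F, T]
r1 m[φ7→J] = [T, T]
r1 m[Q→φ0] = [T, T]
r1 m[Q→φ1] = [T, T]
r1 m[Q→φ7] = [T, T]
r1 m[L→φ0] = [T, T]
r1 m[L→φ2] = [T, T]
r1 m[L→φ4] = [T, T]
r1 m[L→φ5] = [T, T]
r1 m[L→φ6] = [T, T]
r1 m[E→φ2] = [T, T]
r1 m[E→φ3] = [T, T]
r1 m[E→φ4] = [T, T]
r1 m[E→φ6] = [T, T]
r1 m[C→φ3] = [T, T]
r1 m[J→φ1] = [T, T]
r1 m[J→φ5] = [T, T]
r1 m[J→φ7] = [T, T]
r2 m[φ0→Q] = [F, T]
r2 m[φ0→L] = [F, T]
r2 m[φ1→Q] = [T, T]
r2 m[φ1→J] = [T, F]
r2 m[φ2→L] = [T, T]
r2 m[φ2→E] = [T, T]
r2 m[φ3→E] = [T, T]
r2 m[φ3→C] = [T, T]
r2 m[φ4→L] = [T, T]
r2 m[φ4→E] = [T, T]
r2 m[φ5→L] = [T, T]
r2 m[φ5→J] = [F, T]
r2 m[φ6→L] = [T, T]
r2 m[φ6→E] = [F, T]
r2 m[φ7→Q] = [F, T]
r2 m[φ7→J] = [T, T]
r2 m[Q→φ0] = [F, T]
r2 m[Q→φ1] = [F, T]
r2 m[Q→φ7] = [F, T]
r2 m[L→φ0] = [T, T]
r2 m[L→φ2] = [F, T]
r2 m[L→φ4] = [F, T]
r2 m[L→φ5] = [F, T]
r2 m[L→φ6] = [F, T]
r2 m[E→φ2] = [F, T]
r2 m[E→φ3] = [F, T]
r2 m[E→φ4] = [F, T]
r2 m[E→φ6] = [T, T]
r2 m[C→φ3] = [T, T]
r2 m[J→φ1] = [F, T]
r2 m[J→φ5] = [T, F]
r2 m[J→φ7] = [F, F]
r3 m[φ0→Q] = [F, T]
r3 m[φ0→L] = [F, T]
r3 m[φ1→Q] = [F, F]
r3 m[φ1→J] = [T, F]
r3 m[φ2→L] = [T, F]
r3 m[φ2→E] = [T, F]
r3 m[φ3→E] = [T, T]
r3 m[φ3→C] = [T, F]
r3 m[φ4→L] = [T, F]
r3 m[φ4→E] = [T, F]
r3 m[φ5→L] = [F, F]
r3 m[φ5→J] = [F, T]
r3 m[φ6→L] = [T, T]
r3 m[φ6→E] = [F, T]
r3 m[φ7→Q] = [F, F]
r3 m[φ7→J] = [T, T]
r3 m[Q→φ0] = [F, T]
r3 m[Q→φ1] = [F, T]
r3 m[Q→φ7] = [F, T]
r3 m[L→φ0] = [T, T]
r3 m[L→φ2] = [F, T]
r3 m[L→φ4] = [F, T]
r3 m[L→φ5] = [F, T]
r3 m[L→φ6] = [F, T]
r3 m[E→φ2] = [F, T]
r3 m[E→φ3] = [F, T]
r3 m[E→φ4] = [F, T]
r3 m[E→φ6] = [T, T]
r3 m[C→φ3] = [T, T]
r3 m[J→φ1] = [F, T]
r3 m[J→φ5] = [T, F]
r3 m[J→φ7] = [F, F]
r4 m[φ0→Q] = [F, T]
r4 m[φ0→L] = [F, T]
r4 m[φ1→Q] = [F, F]
r4 m[φ1→J] = [T, F]
r4 m[φ2→L] = [T, F]
r4 m[φ2→E] = [T, F]
r4 m[φ3→E] = [T, T]
r4 m[φ3→C] = [T, F]
r4 m[φ4→L] = [T, F]
r4 m[φ4→E] = [T, F]
r4 m[φ5→L] = [F, F]
r4 m[φ5→J] = [F, T]
r4 m[φ6→L] = [T, T]
r4 m[φ6→E] = [F, T]
r4 m[φ7→Q] = [F, F]
r4 m[φ7→J] = [T, T]
r4 m[Q→φ0] = [F, F]
r4 m[Q→φ1] = [F, F]
r4 m[Q→φ7] = [F, F]
r4 m[L→φ0] = [F, F]
r4 m[L→φ2] = [F, F]
r4 m[L→φ4] = [F, F]
r4 m[L→φ5] = [F, F]
r4 m[L→φ6] = [F, F]
r4 m[E→φ2] = [F, F]
r4 m[E→φ3] = [F, F]
r4 m[E→φ4] = [F, F]
r4 m[E→φ6] = [T, F]
r4 m[C→φ3] = [T, T]
r4 m[J→φ1] = [F, T]
r4 m[J→φ5] = [T, F]
r4 m[J→φ7] = [F, F]
r5 m[φ0→Q] = [F, F]
r5 m[φ0→L] = [F, F]
r5 m[φ1→Q] = [F, F]
r5 m[φ1→J] = [F, F]
r5 m[φ2→L] = [F, F]
r5 m[φ2→E] = [F, F]
r5 m[φ3→E] = [T, T]
r5 m[φ3→C] = [F, F]
r5 m[φ4→L] = [F, F]
r5 m[φ4→E] = [F, F]
r5 m[φ5→L] = [F, F]
r5 m[φ5→J] = [F, F]
r5 m[φ6→L] = [F, F]
r5 m[φ6→E] = [F, F]
r5 m[φ7→Q] = [F, F]
r5 m[φ7→J] = [F, F]
r5 m[Q→φ0] = [F, F]
r5 m[Q→φ1] = [F, F]
r5 m[Q→φ7] = [F, F]
r5 m[L→φ0] = [F, F]
r5 m[L→φ2] = [F, F]
r5 m[L→φ4] = [F, F]
r5 m[L→φ5] = [F, F]
r5 m[L→φ6] = [F, F]
r5 m[E→φ2] = [F, F]
r5 m[E→φ3] = [F, F]
r5 m[E→φ4] = [F, F]
r5 m[E→φ6] = [T, F]
r5 m[C→φ3] = [T, T]
r5 m[J→φ1] = [F, T]
r5 m[J→φ5] = [T, F]
r5 m[J→φ7] = [F, F]
r6 m[φ0→Q] = [F, F]
r6 m[φ0→L] = [F, F]
r6 m[φ1→Q] = [F, F]
r6 m[φ1→J] = [F, F]
r6 m[φ2→L] = [F, F]
r6 m[φ2→E] = [F, F]
r6 m[φ3→E] = [T, T]
r6 m[φ3→C] = [F, F]
r6 m[φ4→L] = [F, F]
r6 m[φ4→E] = [F, F]
r6 m[φ5→L] = [F, F]
r6 m[φ5→J] = [F, F]
r6 m[φ6→L] = [F, F]
r6 m[φ6→E] = [F, F]
r6 m[φ7→Q] = [F, F]
r6 m[φ7→J] = [F, F]
r6 m[Q→φ0] = [F, F]
r6 m[Q→φ1] = [F, F]
r6 m[Q→φ7] = [F, F]
r6 m[L→φ0] = [F, F]
r6 m[L→φ2] = [F, F]
r6 m[L→φ4] = [F, F]
r6 m[L→φ5] = [F, F]
r6 m[L→φ6] = [F, F]
r6 m[E→φ2] = [F, F]
r6 m[E→φ3] = [F, F]
r6 m[E→φ4] = [F, F]
r6 m[E→φ6] = [F, F]
r6 m[C→φ3] = [T, T]
r6 m[J→φ1] = [F, F]
r6 m[J→φ5] = [F, F]
r6 m[J→φ7] = [F, F]
r7 m[φ0→Q] = [F, F]
r7 m[φ0→L] = [F, F]
r7 m[φ1→Q] = [F, F]
r7 m[φ1→J] = [F, F]
r7 m[φ2→L] = [F, F]
r7 m[φ2→E] = [F, F]
r7 m[φ3→E] = [T, T]
r7 m[φ3→C] = [F, F]
r7 m[φ4→L] = [F, F]
r7 m[φ4→E] = [F, F]
r7 m[φ5→L] = [F, F]
r7 m[φ5→J] = [F, F]
r7 m[φ6→L] = [F, F]
r7 m[φ6→E] = [F, F]
r7 m[φ7→Q] = [F, F]
r7 m[φ7→J] = [F, F]
r7 m[Q→φ0] = [F, F]
r7 m[Q→φ1] = [F, F]
r7 m[Q→φ7] = [F, F]
r7 m[L→φ0] = [F, F]
r7 m[L→φ2] = [F, F]
r7 m[L→φ4] = [F, F]
r7 m[L→φ5] = [F, F]
r7 m[L→φ6] = [F, F]
r7 m[E→φ2] = [F, F]
r7 m[E→φ3] = [F, F]
r7 m[E→φ4] = [F, F]
r7 m[E→φ6] = [F, F]
r7 m[C→φ3] = [T, T]
r7 m[J→φ1] = [F, F]
r7 m[J→φ5] = [F, F]
r7 m[J→φ7] = [F, F]
fixed point reached at round 7
messages reach a fixed point at round 7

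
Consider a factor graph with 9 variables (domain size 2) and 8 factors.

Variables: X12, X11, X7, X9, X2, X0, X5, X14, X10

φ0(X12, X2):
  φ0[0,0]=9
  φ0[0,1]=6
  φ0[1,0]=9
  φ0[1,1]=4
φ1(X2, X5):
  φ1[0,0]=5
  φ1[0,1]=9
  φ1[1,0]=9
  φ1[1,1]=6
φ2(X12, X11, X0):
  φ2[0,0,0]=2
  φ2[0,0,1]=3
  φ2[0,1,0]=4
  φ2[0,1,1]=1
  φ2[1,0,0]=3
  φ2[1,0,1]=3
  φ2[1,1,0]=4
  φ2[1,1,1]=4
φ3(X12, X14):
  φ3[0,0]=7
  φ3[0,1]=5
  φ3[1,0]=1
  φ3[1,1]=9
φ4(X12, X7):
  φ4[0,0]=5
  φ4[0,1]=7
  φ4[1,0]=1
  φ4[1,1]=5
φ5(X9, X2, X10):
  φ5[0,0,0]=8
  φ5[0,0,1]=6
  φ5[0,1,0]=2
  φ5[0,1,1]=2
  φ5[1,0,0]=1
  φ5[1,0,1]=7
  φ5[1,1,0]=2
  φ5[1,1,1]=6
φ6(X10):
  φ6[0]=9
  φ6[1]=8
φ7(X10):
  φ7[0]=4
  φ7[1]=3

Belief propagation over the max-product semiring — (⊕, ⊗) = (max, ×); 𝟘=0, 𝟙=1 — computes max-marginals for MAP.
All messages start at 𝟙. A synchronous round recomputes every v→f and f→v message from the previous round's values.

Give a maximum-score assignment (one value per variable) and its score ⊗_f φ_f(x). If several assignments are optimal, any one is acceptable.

assignment: (X12=0, X11=1, X7=1, X9=0, X2=0, X0=0, X5=1, X14=0, X10=0); score = 4572288

init: all messages = 𝟙 over 2 values
r1 m[φ0→X12] = [9, 9]
r1 m[φ0→X2] = [9, 6]
r1 m[φ1→X2] = [9, 9]
r1 m[φ1→X5] = [9, 9]
r1 m[φ2→X12] = [4, 4]
r1 m[φ2→X11] = [3, 4]
r1 m[φ2→X0] = [4, 4]
r1 m[φ3→X12] = [7, 9]
r1 m[φ3→X14] = [7, 9]
r1 m[φ4→X12] = [7, 5]
r1 m[φ4→X7] = [5, 7]
r1 m[φ5→X9] = [8, 7]
r1 m[φ5→X2] = [8, 6]
r1 m[φ5→X10] = [8, 7]
r1 m[φ6→X10] = [9, 8]
r1 m[φ7→X10] = [4, 3]
r1 m[X12→φ0] = [1, 1]
r1 m[X12→φ2] = [1, 1]
r1 m[X12→φ3] = [1, 1]
r1 m[X12→φ4] = [1, 1]
r1 m[X11→φ2] = [1, 1]
r1 m[X7→φ4] = [1, 1]
r1 m[X9→φ5] = [1, 1]
r1 m[X2→φ0] = [1, 1]
r1 m[X2→φ1] = [1, 1]
r1 m[X2→φ5] = [1, 1]
r1 m[X0→φ2] = [1, 1]
r1 m[X5→φ1] = [1, 1]
r1 m[X14→φ3] = [1, 1]
r1 m[X10→φ5] = [1, 1]
r1 m[X10→φ6] = [1, 1]
r1 m[X10→φ7] = [1, 1]
r2 m[φ0→X12] = [9, 9]
r2 m[φ0→X2] = [9, 6]
r2 m[φ1→X2] = [9, 9]
r2 m[φ1→X5] = [9, 9]
r2 m[φ2→X12] = [4, 4]
r2 m[φ2→X11] = [3, 4]
r2 m[φ2→X0] = [4, 4]
r2 m[φ3→X12] = [7, 9]
r2 m[φ3→X14] = [7, 9]
r2 m[φ4→X12] = [7, 5]
r2 m[φ4→X7] = [5, 7]
r2 m[φ5→X9] = [8, 7]
r2 m[φ5→X2] = [8, 6]
r2 m[φ5→X10] = [8, 7]
r2 m[φ6→X10] = [9, 8]
r2 m[φ7→X10] = [4, 3]
r2 m[X12→φ0] = [196, 180]
r2 m[X12→φ2] = [441, 405]
r2 m[X12→φ3] = [252, 180]
r2 m[X12→φ4] = [252, 324]
r2 m[X11→φ2] = [1, 1]
r2 m[X7→φ4] = [1, 1]
r2 m[X9→φ5] = [1, 1]
r2 m[X2→φ0] = [72, 54]
r2 m[X2→φ1] = [72, 36]
r2 m[X2→φ5] = [81, 54]
r2 m[X0→φ2] = [1, 1]
r2 m[X5→φ1] = [1, 1]
r2 m[X14→φ3] = [1, 1]
r2 m[X10→φ5] = [36, 24]
r2 m[X10→φ6] = [32, 21]
r2 m[X10→φ7] = [72, 56]
r3 m[φ0→X12] = [648, 648]
r3 m[φ0→X2] = [1764, 1176]
r3 m[φ1→X2] = [9, 9]
r3 m[φ1→X5] = [360, 648]
r3 m[φ2→X12] = [4, 4]
r3 m[φ2→X11] = [1323, 1764]
r3 m[φ2→X0] = [1764, 1620]
r3 m[φ3→X12] = [7, 9]
r3 m[φ3→X14] = [1764, 1620]
r3 m[φ4→X12] = [7, 5]
r3 m[φ4→X7] = [1260, 1764]
r3 m[φ5→X9] = [23328, 13608]
r3 m[φ5→X2] = [288, 144]
r3 m[φ5→X10] = [648, 567]
r3 m[φ6→X10] = [9, 8]
r3 m[φ7→X10] = [4, 3]
r3 m[X12→φ0] = [196, 180]
r3 m[X12→φ2] = [441, 405]
r3 m[X12→φ3] = [252, 180]
r3 m[X12→φ4] = [252, 324]
r3 m[X11→φ2] = [1, 1]
r3 m[X7→φ4] = [1, 1]
r3 m[X9→φ5] = [1, 1]
r3 m[X2→φ0] = [72, 54]
r3 m[X2→φ1] = [72, 36]
r3 m[X2→φ5] = [81, 54]
r3 m[X0→φ2] = [1, 1]
r3 m[X5→φ1] = [1, 1]
r3 m[X14→φ3] = [1, 1]
r3 m[X10→φ5] = [36, 24]
r3 m[X10→φ6] = [32, 21]
r3 m[X10→φ7] = [72, 56]
r4 m[φ0→X12] = [648, 648]
r4 m[φ0→X2] = [1764, 1176]
r4 m[φ1→X2] = [9, 9]
r4 m[φ1→X5] = [360, 648]
r4 m[φ2→X12] = [4, 4]
r4 m[φ2→X11] = [1323, 1764]
r4 m[φ2→X0] = [1764, 1620]
r4 m[φ3→X12] = [7, 9]
r4 m[φ3→X14] = [1764, 1620]
r4 m[φ4→X12] = [7, 5]
r4 m[φ4→X7] = [1260, 1764]
r4 m[φ5→X9] = [23328, 13608]
r4 m[φ5→X2] = [288, 144]
r4 m[φ5→X10] = [648, 567]
r4 m[φ6→X10] = [9, 8]
r4 m[φ7→X10] = [4, 3]
r4 m[X12→φ0] = [196, 180]
r4 m[X12→φ2] = [31752, 29160]
r4 m[X12→φ3] = [18144, 12960]
r4 m[X12→φ4] = [18144, 23328]
r4 m[X11→φ2] = [1, 1]
r4 m[X7→φ4] = [1, 1]
r4 m[X9→φ5] = [1, 1]
r4 m[X2→φ0] = [2592, 1296]
r4 m[X2→φ1] = [508032, 169344]
r4 m[X2→φ5] = [15876, 10584]
r4 m[X0→φ2] = [1, 1]
r4 m[X5→φ1] = [1, 1]
r4 m[X14→φ3] = [1, 1]
r4 m[X10→φ5] = [36, 24]
r4 m[X10→φ6] = [2592, 1701]
r4 m[X10→φ7] = [5832, 4536]
r5 m[φ0→X12] = [23328, 23328]
r5 m[φ0→X2] = [1764, 1176]
r5 m[φ1→X2] = [9, 9]
r5 m[φ1→X5] = [2540160, 4572288]
r5 m[φ2→X12] = [4, 4]
r5 m[φ2→X11] = [95256, 127008]
r5 m[φ2→X0] = [127008, 116640]
r5 m[φ3→X12] = [7, 9]
r5 m[φ3→X14] = [127008, 116640]
r5 m[φ4→X12] = [7, 5]
r5 m[φ4→X7] = [90720, 127008]
r5 m[φ5→X9] = [4572288, 2667168]
r5 m[φ5→X2] = [288, 144]
r5 m[φ5→X10] = [127008, 111132]
r5 m[φ6→X10] = [9, 8]
r5 m[φ7→X10] = [4, 3]
r5 m[X12→φ0] = [196, 180]
r5 m[X12→φ2] = [31752, 29160]
r5 m[X12→φ3] = [18144, 12960]
r5 m[X12→φ4] = [18144, 23328]
r5 m[X11→φ2] = [1, 1]
r5 m[X7→φ4] = [1, 1]
r5 m[X9→φ5] = [1, 1]
r5 m[X2→φ0] = [2592, 1296]
r5 m[X2→φ1] = [508032, 169344]
r5 m[X2→φ5] = [15876, 10584]
r5 m[X0→φ2] = [1, 1]
r5 m[X5→φ1] = [1, 1]
r5 m[X14→φ3] = [1, 1]
r5 m[X10→φ5] = [36, 24]
r5 m[X10→φ6] = [2592, 1701]
r5 m[X10→φ7] = [5832, 4536]
r6 m[φ0→X12] = [23328, 23328]
r6 m[φ0→X2] = [1764, 1176]
r6 m[φ1→X2] = [9, 9]
r6 m[φ1→X5] = [2540160, 4572288]
r6 m[φ2→X12] = [4, 4]
r6 m[φ2→X11] = [95256, 127008]
r6 m[φ2→X0] = [127008, 116640]
r6 m[φ3→X12] = [7, 9]
r6 m[φ3→X14] = [127008, 116640]
r6 m[φ4→X12] = [7, 5]
r6 m[φ4→X7] = [90720, 127008]
r6 m[φ5→X9] = [4572288, 2667168]
r6 m[φ5→X2] = [288, 144]
r6 m[φ5→X10] = [127008, 111132]
r6 m[φ6→X10] = [9, 8]
r6 m[φ7→X10] = [4, 3]
r6 m[X12→φ0] = [196, 180]
r6 m[X12→φ2] = [1143072, 1049760]
r6 m[X12→φ3] = [653184, 466560]
r6 m[X12→φ4] = [653184, 839808]
r6 m[X11→φ2] = [1, 1]
r6 m[X7→φ4] = [1, 1]
r6 m[X9→φ5] = [1, 1]
r6 m[X2→φ0] = [2592, 1296]
r6 m[X2→φ1] = [508032, 169344]
r6 m[X2→φ5] = [15876, 10584]
r6 m[X0→φ2] = [1, 1]
r6 m[X5→φ1] = [1, 1]
r6 m[X14→φ3] = [1, 1]
r6 m[X10→φ5] = [36, 24]
r6 m[X10→φ6] = [508032, 333396]
r6 m[X10→φ7] = [1143072, 889056]
r7 m[φ0→X12] = [23328, 23328]
r7 m[φ0→X2] = [1764, 1176]
r7 m[φ1→X2] = [9, 9]
r7 m[φ1→X5] = [2540160, 4572288]
r7 m[φ2→X12] = [4, 4]
r7 m[φ2→X11] = [3429216, 4572288]
r7 m[φ2→X0] = [4572288, 4199040]
r7 m[φ3→X12] = [7, 9]
r7 m[φ3→X14] = [4572288, 4199040]
r7 m[φ4→X12] = [7, 5]
r7 m[φ4→X7] = [3265920, 4572288]
r7 m[φ5→X9] = [4572288, 2667168]
r7 m[φ5→X2] = [288, 144]
r7 m[φ5→X10] = [127008, 111132]
r7 m[φ6→X10] = [9, 8]
r7 m[φ7→X10] = [4, 3]
r7 m[X12→φ0] = [196, 180]
r7 m[X12→φ2] = [1143072, 1049760]
r7 m[X12→φ3] = [653184, 466560]
r7 m[X12→φ4] = [653184, 839808]
r7 m[X11→φ2] = [1, 1]
r7 m[X7→φ4] = [1, 1]
r7 m[X9→φ5] = [1, 1]
r7 m[X2→φ0] = [2592, 1296]
r7 m[X2→φ1] = [508032, 169344]
r7 m[X2→φ5] = [15876, 10584]
r7 m[X0→φ2] = [1, 1]
r7 m[X5→φ1] = [1, 1]
r7 m[X14→φ3] = [1, 1]
r7 m[X10→φ5] = [36, 24]
r7 m[X10→φ6] = [508032, 333396]
r7 m[X10→φ7] = [1143072, 889056]
r8 m[φ0→X12] = [23328, 23328]
r8 m[φ0→X2] = [1764, 1176]
r8 m[φ1→X2] = [9, 9]
r8 m[φ1→X5] = [2540160, 4572288]
r8 m[φ2→X12] = [4, 4]
r8 m[φ2→X11] = [3429216, 4572288]
r8 m[φ2→X0] = [4572288, 4199040]
r8 m[φ3→X12] = [7, 9]
r8 m[φ3→X14] = [4572288, 4199040]
r8 m[φ4→X12] = [7, 5]
r8 m[φ4→X7] = [3265920, 4572288]
r8 m[φ5→X9] = [4572288, 2667168]
r8 m[φ5→X2] = [288, 144]
r8 m[φ5→X10] = [127008, 111132]
r8 m[φ6→X10] = [9, 8]
r8 m[φ7→X10] = [4, 3]
r8 m[X12→φ0] = [196, 180]
r8 m[X12→φ2] = [1143072, 1049760]
r8 m[X12→φ3] = [653184, 466560]
r8 m[X12→φ4] = [653184, 839808]
r8 m[X11→φ2] = [1, 1]
r8 m[X7→φ4] = [1, 1]
r8 m[X9→φ5] = [1, 1]
r8 m[X2→φ0] = [2592, 1296]
r8 m[X2→φ1] = [508032, 169344]
r8 m[X2→φ5] = [15876, 10584]
r8 m[X0→φ2] = [1, 1]
r8 m[X5→φ1] = [1, 1]
r8 m[X14→φ3] = [1, 1]
r8 m[X10→φ5] = [36, 24]
r8 m[X10→φ6] = [508032, 333396]
r8 m[X10→φ7] = [1143072, 889056]
fixed point reached at round 8
traceback from X12: (X12=0, X11=1, X7=1, X9=0, X2=0, X0=0, X5=1, X14=0, X10=0), score=4572288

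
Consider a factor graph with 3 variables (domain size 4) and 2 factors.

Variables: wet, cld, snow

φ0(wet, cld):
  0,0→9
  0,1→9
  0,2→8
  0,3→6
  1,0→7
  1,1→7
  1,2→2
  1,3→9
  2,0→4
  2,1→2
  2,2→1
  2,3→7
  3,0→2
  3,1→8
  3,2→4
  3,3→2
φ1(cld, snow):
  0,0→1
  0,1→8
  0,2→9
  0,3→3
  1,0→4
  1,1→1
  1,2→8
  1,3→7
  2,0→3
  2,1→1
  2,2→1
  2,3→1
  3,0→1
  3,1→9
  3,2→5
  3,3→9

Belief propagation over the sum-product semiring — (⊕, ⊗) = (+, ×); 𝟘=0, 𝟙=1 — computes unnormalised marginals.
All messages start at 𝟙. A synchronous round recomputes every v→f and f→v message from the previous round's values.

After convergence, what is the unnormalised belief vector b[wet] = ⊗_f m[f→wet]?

init: all messages = 𝟙 over 4 values
r1 m[φ0→wet] = [32, 25, 14, 16]
r1 m[φ0→cld] = [22, 26, 15, 24]
r1 m[φ1→cld] = [21, 20, 6, 24]
r1 m[φ1→snow] = [9, 19, 23, 20]
r1 m[wet→φ0] = [1, 1, 1, 1]
r1 m[cld→φ0] = [1, 1, 1, 1]
r1 m[cld→φ1] = [1, 1, 1, 1]
r1 m[snow→φ1] = [1, 1, 1, 1]
r2 m[φ0→wet] = [32, 25, 14, 16]
r2 m[φ0→cld] = [22, 26, 15, 24]
r2 m[φ1→cld] = [21, 20, 6, 24]
r2 m[φ1→snow] = [9, 19, 23, 20]
r2 m[wet→φ0] = [1, 1, 1, 1]
r2 m[cld→φ0] = [21, 20, 6, 24]
r2 m[cld→φ1] = [22, 26, 15, 24]
r2 m[snow→φ1] = [1, 1, 1, 1]
r3 m[φ0→wet] = [561, 515, 298, 274]
r3 m[φ0→cld] = [22, 26, 15, 24]
r3 m[φ1→cld] = [21, 20, 6, 24]
r3 m[φ1→snow] = [195, 433, 541, 479]
r3 m[wet→φ0] = [1, 1, 1, 1]
r3 m[cld→φ0] = [21, 20, 6, 24]
r3 m[cld→φ1] = [22, 26, 15, 24]
r3 m[snow→φ1] = [1, 1, 1, 1]
r4 m[φ0→wet] = [561, 515, 298, 274]
r4 m[φ0→cld] = [22, 26, 15, 24]
r4 m[φ1→cld] = [21, 20, 6, 24]
r4 m[φ1→snow] = [195, 433, 541, 479]
r4 m[wet→φ0] = [1, 1, 1, 1]
r4 m[cld→φ0] = [21, 20, 6, 24]
r4 m[cld→φ1] = [22, 26, 15, 24]
r4 m[snow→φ1] = [1, 1, 1, 1]
fixed point reached at round 4
b[wet] = ⊗ incoming = [561, 515, 298, 274]

b[wet] = [561, 515, 298, 274]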